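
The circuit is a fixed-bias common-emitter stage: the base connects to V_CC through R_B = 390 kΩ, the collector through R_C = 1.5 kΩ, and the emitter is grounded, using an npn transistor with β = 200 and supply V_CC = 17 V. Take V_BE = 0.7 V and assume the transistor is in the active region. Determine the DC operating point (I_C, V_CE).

I_C ≈ 8.4 mA, V_CE ≈ 4.5 V

Base loop: V_CC = I_B·R_B + V_BE, so I_B = (17 − 0.7)/390 kΩ = 0.0418 mA.
In the active region I_C = β·I_B = 200 × 0.0418 = 8.36 mA.
Collector loop: V_CE = V_CC − I_C·R_C = 17 − 8.36×1.5 = 4.46 V.
Since V_CE = 4.46 V > V_CE(sat) ≈ 0.2 V, the transistor is in the active region as assumed.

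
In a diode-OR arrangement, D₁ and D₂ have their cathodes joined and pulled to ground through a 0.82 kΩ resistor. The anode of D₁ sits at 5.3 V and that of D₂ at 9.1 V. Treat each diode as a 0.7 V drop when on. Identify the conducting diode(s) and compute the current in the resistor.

Only D₂ conducts; I_R ≈ 10 mA

Assume both conduct. Then node N would need to be at both 5.3−0.7 = 4.6 V and 9.1−0.7 = 8.4 V, which is impossible.
Assume only D₂ conducts: V_N = 9.1 − 0.7 = 8.4 V, so I_R = 8.4/0.82 = 10.2 mA.
Check D₁: its anode-to-cathode voltage is 5.3 − 8.4 = -3.1 V < 0.7 V, so it is off. The assumption is consistent.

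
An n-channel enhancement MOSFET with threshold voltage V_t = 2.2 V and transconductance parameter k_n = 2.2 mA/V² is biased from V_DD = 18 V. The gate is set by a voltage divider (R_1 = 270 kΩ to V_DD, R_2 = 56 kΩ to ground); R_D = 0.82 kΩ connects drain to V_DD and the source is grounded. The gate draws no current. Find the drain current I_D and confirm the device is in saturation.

I_D ≈ 0.88 mA

V_G = V_DD·R_2/(R_1+R_2) = 18×56/326 = 3.09 V. With the source grounded, V_GS = V_G = 3.09 V.
Assume saturation: I_D = (k_n/2)(V_GS − V_t)² = (2.2/2)×(3.09 − 2.2)² = 1.1×0.892² = 0.875 mA.
V_DS = V_DD − I_D·R_D = 18 − 0.875×0.82 = 17.3 V.
Saturation requires V_DS ≥ V_GS − V_t = 0.892 V; 17.3 ≥ 0.892 ✓.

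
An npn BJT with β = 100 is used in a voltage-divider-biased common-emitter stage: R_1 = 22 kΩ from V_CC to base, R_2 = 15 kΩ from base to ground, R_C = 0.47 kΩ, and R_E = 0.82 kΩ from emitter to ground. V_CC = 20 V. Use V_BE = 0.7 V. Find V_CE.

V_CE ≈ 9.5 V

Thevenize the base divider: V_Th = V_CC·R_2/(R_1+R_2) = 20×15/37 = 8.11 V, R_Th = R_1‖R_2 = 8.92 kΩ.
Base-emitter loop: V_Th = I_B·R_Th + V_BE + (β+1)I_B·R_E, so I_B = (8.11 − 0.7) / (8.92 + 101×0.82) = 0.0808 mA.
I_C = β·I_B = 100×0.0808 = 8.08 mA, and I_E = (β+1)I_B = 8.16 mA.
V_CE = V_CC − I_C·R_C − I_E·R_E = 20 − 8.08×0.47 − 8.16×0.82 = 9.52 V.
V_CE = 9.52 V > 0.2 V confirms active-region operation.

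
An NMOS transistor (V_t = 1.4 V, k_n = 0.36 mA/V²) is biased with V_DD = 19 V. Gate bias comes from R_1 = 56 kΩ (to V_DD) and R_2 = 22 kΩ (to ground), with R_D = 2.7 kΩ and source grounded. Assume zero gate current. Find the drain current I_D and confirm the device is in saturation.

I_D ≈ 2.8 mA

V_G = V_DD·R_2/(R_1+R_2) = 19×22/78 = 5.36 V. With the source grounded, V_GS = V_G = 5.36 V.
Assume saturation: I_D = (k_n/2)(V_GS − V_t)² = (0.36/2)×(5.36 − 1.4)² = 0.18×3.96² = 2.82 mA.
V_DS = V_DD − I_D·R_D = 19 − 2.82×2.7 = 11.4 V.
Saturation requires V_DS ≥ V_GS − V_t = 3.96 V; 11.4 ≥ 3.96 ✓.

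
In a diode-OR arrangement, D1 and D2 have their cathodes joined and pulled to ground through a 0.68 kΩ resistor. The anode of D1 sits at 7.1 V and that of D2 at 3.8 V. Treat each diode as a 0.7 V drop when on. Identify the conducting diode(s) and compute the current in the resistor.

Assume both conduct. Then node N would need to be at both 7.1−0.7 = 6.4 V and 3.8−0.7 = 3.1 V, which is impossible.
Assume only D1 conducts: V_N = 7.1 − 0.7 = 6.4 V, so I_R = 6.4/0.68 = 9.41 mA.
Check D2: its anode-to-cathode voltage is 3.8 − 6.4 = -2.6 V < 0.7 V, so it is off. The assumption is consistent.

Only D1 conducts; I_R ≈ 9.4 mA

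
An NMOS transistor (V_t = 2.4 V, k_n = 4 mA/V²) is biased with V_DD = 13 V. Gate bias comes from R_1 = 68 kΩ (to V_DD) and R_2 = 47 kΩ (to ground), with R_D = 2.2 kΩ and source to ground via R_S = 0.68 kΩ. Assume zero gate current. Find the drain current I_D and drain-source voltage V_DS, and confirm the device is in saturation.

I_D ≈ 2.6 mA, V_DS ≈ 5.5 V

V_G = V_DD·R_2/(R_1+R_2) = 13×47/115 = 5.31 V.
Assume saturation: I_D = (k_n/2)(V_GS − V_t)² with V_GS = V_G − I_D·R_S = 5.31 − 0.68·I_D.
Substituting gives 0.925·I_D² − 8.92·I_D + 17 = 0, with roots I_D = 2.61 or 7.04 mA.
The root I_D = 7.04 mA gives V_GS = 0.523 V ≤ V_t, so take I_D = 2.61 mA.
Then V_GS = 3.54 V and V_DS = V_DD − I_D(R_D+R_S) = 13 − 2.61×2.88 = 5.5 V.
Saturation requires V_DS ≥ V_GS − V_t = 1.14 V; 5.5 ≥ 1.14 ✓.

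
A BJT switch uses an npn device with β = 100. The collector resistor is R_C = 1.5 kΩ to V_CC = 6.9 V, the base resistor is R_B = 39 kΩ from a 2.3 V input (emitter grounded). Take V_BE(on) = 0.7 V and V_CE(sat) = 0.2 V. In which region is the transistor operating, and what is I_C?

Assume active. Base-emitter loop: I_B = (V_BB − V_BE)/R_B = (2.3 − 0.7)/39 = 0.041 mA.
I_C = β·I_B = 100×0.041 = 4.1 mA.
V_CE = V_CC − I_C·R_C = 6.9 − 4.1×1.5 = 0.746 V > V_CE(sat), so the active-region assumption holds.

active; I_C ≈ 4.1 mA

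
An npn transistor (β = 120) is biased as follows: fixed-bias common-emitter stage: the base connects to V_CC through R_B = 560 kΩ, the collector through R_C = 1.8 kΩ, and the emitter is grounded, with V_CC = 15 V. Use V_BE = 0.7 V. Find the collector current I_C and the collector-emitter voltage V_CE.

I_C ≈ 3.1 mA, V_CE ≈ 9.5 V

Base loop: V_CC = I_B·R_B + V_BE, so I_B = (15 − 0.7)/560 kΩ = 0.0255 mA.
In the active region I_C = β·I_B = 120 × 0.0255 = 3.06 mA.
Collector loop: V_CE = V_CC − I_C·R_C = 15 − 3.06×1.8 = 9.48 V.
Since V_CE = 9.48 V > V_CE(sat) ≈ 0.2 V, the transistor is in the active region as assumed.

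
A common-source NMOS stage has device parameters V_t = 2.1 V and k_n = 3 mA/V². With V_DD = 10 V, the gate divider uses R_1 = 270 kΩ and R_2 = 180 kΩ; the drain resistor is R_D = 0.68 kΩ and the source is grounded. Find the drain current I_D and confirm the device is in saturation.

V_G = V_DD·R_2/(R_1+R_2) = 10×180/450 = 4 V. With the source grounded, V_GS = V_G = 4 V.
Assume saturation: I_D = (k_n/2)(V_GS − V_t)² = (3/2)×(4 − 2.1)² = 1.5×1.9² = 5.41 mA.
V_DS = V_DD − I_D·R_D = 10 − 5.41×0.68 = 6.32 V.
Saturation requires V_DS ≥ V_GS − V_t = 1.9 V; 6.32 ≥ 1.9 ✓.

I_D ≈ 5.4 mA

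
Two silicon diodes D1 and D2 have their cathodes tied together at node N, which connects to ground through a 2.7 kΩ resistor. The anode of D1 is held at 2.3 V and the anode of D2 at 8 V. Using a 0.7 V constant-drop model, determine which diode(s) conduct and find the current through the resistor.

Only D2 conducts; I_R ≈ 2.7 mA

Assume both conduct. Then node N would need to be at both 2.3−0.7 = 1.6 V and 8−0.7 = 7.3 V, which is impossible.
Assume only D2 conducts: V_N = 8 − 0.7 = 7.3 V, so I_R = 7.3/2.7 = 2.7 mA.
Check D1: its anode-to-cathode voltage is 2.3 − 7.3 = -5 V < 0.7 V, so it is off. The assumption is consistent.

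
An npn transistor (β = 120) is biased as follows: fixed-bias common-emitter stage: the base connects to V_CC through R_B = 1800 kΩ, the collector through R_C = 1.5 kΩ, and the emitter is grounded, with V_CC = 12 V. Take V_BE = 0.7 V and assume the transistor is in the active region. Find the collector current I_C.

I_C ≈ 0.75 mA

Base loop: V_CC = I_B·R_B + V_BE, so I_B = (12 − 0.7)/1800 kΩ = 0.00628 mA.
In the active region I_C = β·I_B = 120 × 0.00628 = 0.753 mA.
Collector loop: V_CE = V_CC − I_C·R_C = 12 − 0.753×1.5 = 10.9 V.
Since V_CE = 10.9 V > V_CE(sat) ≈ 0.2 V, the transistor is in the active region as assumed.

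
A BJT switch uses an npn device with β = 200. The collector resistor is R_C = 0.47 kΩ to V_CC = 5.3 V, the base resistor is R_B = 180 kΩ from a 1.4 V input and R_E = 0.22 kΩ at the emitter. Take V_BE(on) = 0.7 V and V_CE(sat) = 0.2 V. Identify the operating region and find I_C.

active; I_C ≈ 0.62 mA

Assume active. Base-emitter loop: I_B = (V_BB − V_BE)/(R_B + (β+1)R_E) = (1.4 − 0.7)/(180 + 201×0.22) = 0.00312 mA.
I_C = β·I_B = 200×0.00312 = 0.624 mA.
V_CE = V_CC − I_C·R_C − I_E·R_E = 5.3 − 0.624×0.47 − 0.628×0.22 = 4.87 V > V_CE(sat), so the active-region assumption holds.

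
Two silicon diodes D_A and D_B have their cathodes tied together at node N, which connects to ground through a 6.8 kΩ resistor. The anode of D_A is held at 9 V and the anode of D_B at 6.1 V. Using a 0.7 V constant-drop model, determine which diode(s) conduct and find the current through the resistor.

Only D_A conducts; I_R ≈ 1.2 mA

Assume both conduct. Then node N would need to be at both 9−0.7 = 8.3 V and 6.1−0.7 = 5.4 V, which is impossible.
Assume only D_A conducts: V_N = 9 − 0.7 = 8.3 V, so I_R = 8.3/6.8 = 1.22 mA.
Check D_B: its anode-to-cathode voltage is 6.1 − 8.3 = -2.2 V < 0.7 V, so it is off. The assumption is consistent.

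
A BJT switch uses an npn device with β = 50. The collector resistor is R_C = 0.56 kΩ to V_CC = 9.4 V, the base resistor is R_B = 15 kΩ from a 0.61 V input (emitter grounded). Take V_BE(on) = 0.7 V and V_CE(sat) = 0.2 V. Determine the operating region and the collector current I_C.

V_BB = 0.61 V ≤ V_BE(on) = 0.7 V, so the base-emitter junction is not forward biased.
The transistor is in cutoff: I_B = I_C = 0.

cutoff; I_C ≈ 0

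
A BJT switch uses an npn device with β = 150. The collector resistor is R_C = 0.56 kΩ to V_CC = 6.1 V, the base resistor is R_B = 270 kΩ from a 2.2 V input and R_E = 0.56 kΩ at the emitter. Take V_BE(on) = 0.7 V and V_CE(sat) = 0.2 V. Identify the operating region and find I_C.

Assume active. Base-emitter loop: I_B = (V_BB − V_BE)/(R_B + (β+1)R_E) = (2.2 − 0.7)/(270 + 151×0.56) = 0.00423 mA.
I_C = β·I_B = 150×0.00423 = 0.635 mA.
V_CE = V_CC − I_C·R_C − I_E·R_E = 6.1 − 0.635×0.56 − 0.639×0.56 = 5.39 V > V_CE(sat), so the active-region assumption holds.

active; I_C ≈ 0.63 mA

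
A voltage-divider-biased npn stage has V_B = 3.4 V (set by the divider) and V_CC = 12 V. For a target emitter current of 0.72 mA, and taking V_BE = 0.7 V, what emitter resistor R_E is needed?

V_E = V_B − V_BE = 3.4 − 0.7 = 2.7 V.
R_E = V_E / I_E = 2.7 / 0.72 = 3.75 kΩ.

R_E ≈ 3.8 kΩ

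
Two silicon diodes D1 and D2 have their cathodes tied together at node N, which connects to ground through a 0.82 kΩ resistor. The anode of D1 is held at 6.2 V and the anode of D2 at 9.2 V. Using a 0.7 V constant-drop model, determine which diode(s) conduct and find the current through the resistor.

Assume both conduct. Then node N would need to be at both 6.2−0.7 = 5.5 V and 9.2−0.7 = 8.5 V, which is impossible.
Assume only D2 conducts: V_N = 9.2 − 0.7 = 8.5 V, so I_R = 8.5/0.82 = 10.4 mA.
Check D1: its anode-to-cathode voltage is 6.2 − 8.5 = -2.3 V < 0.7 V, so it is off. The assumption is consistent.

Only D2 conducts; I_R ≈ 10 mA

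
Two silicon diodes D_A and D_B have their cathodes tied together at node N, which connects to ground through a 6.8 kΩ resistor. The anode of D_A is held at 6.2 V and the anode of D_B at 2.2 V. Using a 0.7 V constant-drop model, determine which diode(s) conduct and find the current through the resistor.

Assume both conduct. Then node N would need to be at both 6.2−0.7 = 5.5 V and 2.2−0.7 = 1.5 V, which is impossible.
Assume only D_A conducts: V_N = 6.2 − 0.7 = 5.5 V, so I_R = 5.5/6.8 = 0.809 mA.
Check D_B: its anode-to-cathode voltage is 2.2 − 5.5 = -3.3 V < 0.7 V, so it is off. The assumption is consistent.

Only D_A conducts; I_R ≈ 0.81 mA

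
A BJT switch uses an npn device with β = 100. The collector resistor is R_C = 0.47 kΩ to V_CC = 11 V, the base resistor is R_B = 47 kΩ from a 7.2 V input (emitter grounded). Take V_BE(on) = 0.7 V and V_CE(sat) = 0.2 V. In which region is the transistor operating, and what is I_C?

Assume active. Base-emitter loop: I_B = (V_BB − V_BE)/R_B = (7.2 − 0.7)/47 = 0.138 mA.
I_C = β·I_B = 100×0.138 = 13.8 mA.
V_CE = V_CC − I_C·R_C = 11 − 13.8×0.47 = 4.5 V > V_CE(sat), so the active-region assumption holds.

active; I_C ≈ 14 mA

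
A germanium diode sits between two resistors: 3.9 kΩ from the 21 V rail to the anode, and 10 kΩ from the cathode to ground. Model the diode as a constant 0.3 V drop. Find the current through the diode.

The two resistors are in series with the diode, so KVL gives 21 = I·3.9 + 0.3 + I·10.
I = (21 − 0.3) / (3.9 + 10) kΩ = 20.7 / 13.9 = 1.49 mA.

I ≈ 1.5 mA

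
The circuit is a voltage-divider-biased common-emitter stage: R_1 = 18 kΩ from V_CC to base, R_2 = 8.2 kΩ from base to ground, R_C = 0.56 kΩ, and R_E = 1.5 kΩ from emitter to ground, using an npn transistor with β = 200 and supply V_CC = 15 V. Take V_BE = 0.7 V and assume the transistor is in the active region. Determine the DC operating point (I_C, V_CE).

I_C ≈ 2.6 mA, V_CE ≈ 9.6 V

Thevenize the base divider: V_Th = V_CC·R_2/(R_1+R_2) = 15×8.2/26.2 = 4.69 V, R_Th = R_1‖R_2 = 5.63 kΩ.
Base-emitter loop: V_Th = I_B·R_Th + V_BE + (β+1)I_B·R_E, so I_B = (4.69 − 0.7) / (5.63 + 201×1.5) = 0.013 mA.
I_C = β·I_B = 200×0.013 = 2.6 mA, and I_E = (β+1)I_B = 2.61 mA.
V_CE = V_CC − I_C·R_C − I_E·R_E = 15 − 2.6×0.56 − 2.61×1.5 = 9.62 V.
V_CE = 9.62 V > 0.2 V confirms active-region operation.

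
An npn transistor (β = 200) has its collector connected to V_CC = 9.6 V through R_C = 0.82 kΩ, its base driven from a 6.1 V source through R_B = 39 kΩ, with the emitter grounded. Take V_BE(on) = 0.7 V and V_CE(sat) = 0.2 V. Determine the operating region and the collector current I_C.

saturation; I_C ≈ 11 mA

Assume active: I_B = (6.1 − 0.7)/39 = 0.138 mA, giving I_C = β·I_B = 27.7 mA.
But then V_CE = 9.6 − 27.7×0.82 = -13.1 V < V_CE(sat) = 0.2 V — impossible in the active region.
So the transistor is saturated. With V_CE = 0.2 V, I_C = (V_CC − 0.2)/R_C = 9.4/0.82 = 11.5 mA.
Check: β·I_B = 27.7 mA > I_C = 11.5 mA, confirming saturation.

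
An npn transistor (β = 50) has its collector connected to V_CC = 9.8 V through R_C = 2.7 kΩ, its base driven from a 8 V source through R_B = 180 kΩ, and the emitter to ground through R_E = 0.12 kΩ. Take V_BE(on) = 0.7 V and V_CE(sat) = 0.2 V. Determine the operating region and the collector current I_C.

Assume active. Base-emitter loop: I_B = (V_BB − V_BE)/(R_B + (β+1)R_E) = (8 − 0.7)/(180 + 51×0.12) = 0.0392 mA.
I_C = β·I_B = 50×0.0392 = 1.96 mA.
V_CE = V_CC − I_C·R_C − I_E·R_E = 9.8 − 1.96×2.7 − 2×0.12 = 4.26 V > V_CE(sat), so the active-region assumption holds.

active; I_C ≈ 2 mA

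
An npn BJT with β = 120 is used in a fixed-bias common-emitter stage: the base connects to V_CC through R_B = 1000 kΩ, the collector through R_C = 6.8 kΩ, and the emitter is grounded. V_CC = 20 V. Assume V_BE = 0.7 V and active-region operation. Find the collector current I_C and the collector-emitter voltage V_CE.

I_C ≈ 2.3 mA, V_CE ≈ 4.3 V

Base loop: V_CC = I_B·R_B + V_BE, so I_B = (20 − 0.7)/1000 kΩ = 0.0193 mA.
In the active region I_C = β·I_B = 120 × 0.0193 = 2.32 mA.
Collector loop: V_CE = V_CC − I_C·R_C = 20 − 2.32×6.8 = 4.25 V.
Since V_CE = 4.25 V > V_CE(sat) ≈ 0.2 V, the transistor is in the active region as assumed.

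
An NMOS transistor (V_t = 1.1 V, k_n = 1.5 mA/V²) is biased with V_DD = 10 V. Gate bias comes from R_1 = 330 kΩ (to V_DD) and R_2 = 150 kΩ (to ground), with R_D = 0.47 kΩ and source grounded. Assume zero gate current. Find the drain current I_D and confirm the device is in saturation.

I_D ≈ 3.1 mA

V_G = V_DD·R_2/(R_1+R_2) = 10×150/480 = 3.12 V. With the source grounded, V_GS = V_G = 3.12 V.
Assume saturation: I_D = (k_n/2)(V_GS − V_t)² = (1.5/2)×(3.12 − 1.1)² = 0.75×2.02² = 3.08 mA.
V_DS = V_DD − I_D·R_D = 10 − 3.08×0.47 = 8.55 V.
Saturation requires V_DS ≥ V_GS − V_t = 2.02 V; 8.55 ≥ 2.02 ✓.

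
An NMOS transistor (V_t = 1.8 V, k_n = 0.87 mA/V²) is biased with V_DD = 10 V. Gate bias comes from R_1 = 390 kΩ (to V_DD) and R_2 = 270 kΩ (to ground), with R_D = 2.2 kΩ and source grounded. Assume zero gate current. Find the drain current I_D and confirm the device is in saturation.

I_D ≈ 2.3 mA

V_G = V_DD·R_2/(R_1+R_2) = 10×270/660 = 4.09 V. With the source grounded, V_GS = V_G = 4.09 V.
Assume saturation: I_D = (k_n/2)(V_GS − V_t)² = (0.87/2)×(4.09 − 1.8)² = 0.435×2.29² = 2.28 mA.
V_DS = V_DD − I_D·R_D = 10 − 2.28×2.2 = 4.98 V.
Saturation requires V_DS ≥ V_GS − V_t = 2.29 V; 4.98 ≥ 2.29 ✓.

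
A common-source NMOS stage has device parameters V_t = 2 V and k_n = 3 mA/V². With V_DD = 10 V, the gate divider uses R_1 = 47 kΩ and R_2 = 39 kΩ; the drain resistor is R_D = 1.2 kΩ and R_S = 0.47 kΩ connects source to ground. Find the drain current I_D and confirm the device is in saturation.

I_D ≈ 2.6 mA

V_G = V_DD·R_2/(R_1+R_2) = 10×39/86 = 4.53 V.
Assume saturation: I_D = (k_n/2)(V_GS − V_t)² with V_GS = V_G − I_D·R_S = 4.53 − 0.47·I_D.
Substituting gives 0.331·I_D² − 4.57·I_D + 9.64 = 0, with roots I_D = 2.59 or 11.2 mA.
The root I_D = 11.2 mA gives V_GS = -0.734 V ≤ V_t, so take I_D = 2.59 mA.
Then V_GS = 3.32 V and V_DS = V_DD − I_D(R_D+R_S) = 10 − 2.59×1.67 = 5.67 V.
Saturation requires V_DS ≥ V_GS − V_t = 1.32 V; 5.67 ≥ 1.32 ✓.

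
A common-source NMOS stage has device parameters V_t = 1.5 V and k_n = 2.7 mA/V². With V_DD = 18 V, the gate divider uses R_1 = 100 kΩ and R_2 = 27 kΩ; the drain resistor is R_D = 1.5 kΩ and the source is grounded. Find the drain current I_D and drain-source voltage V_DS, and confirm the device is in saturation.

V_G = V_DD·R_2/(R_1+R_2) = 18×27/127 = 3.83 V. With the source grounded, V_GS = V_G = 3.83 V.
Assume saturation: I_D = (k_n/2)(V_GS − V_t)² = (2.7/2)×(3.83 − 1.5)² = 1.35×2.33² = 7.31 mA.
V_DS = V_DD − I_D·R_D = 18 − 7.31×1.5 = 7.04 V.
Saturation requires V_DS ≥ V_GS − V_t = 2.33 V; 7.04 ≥ 2.33 ✓.

I_D ≈ 7.3 mA, V_DS ≈ 7 V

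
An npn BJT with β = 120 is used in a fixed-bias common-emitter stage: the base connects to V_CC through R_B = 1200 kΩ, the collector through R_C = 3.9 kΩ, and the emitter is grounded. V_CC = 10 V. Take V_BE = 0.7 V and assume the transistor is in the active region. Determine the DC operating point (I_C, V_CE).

Base loop: V_CC = I_B·R_B + V_BE, so I_B = (10 − 0.7)/1200 kΩ = 0.00775 mA.
In the active region I_C = β·I_B = 120 × 0.00775 = 0.93 mA.
Collector loop: V_CE = V_CC − I_C·R_C = 10 − 0.93×3.9 = 6.37 V.
Since V_CE = 6.37 V > V_CE(sat) ≈ 0.2 V, the transistor is in the active region as assumed.

I_C ≈ 0.93 mA, V_CE ≈ 6.4 V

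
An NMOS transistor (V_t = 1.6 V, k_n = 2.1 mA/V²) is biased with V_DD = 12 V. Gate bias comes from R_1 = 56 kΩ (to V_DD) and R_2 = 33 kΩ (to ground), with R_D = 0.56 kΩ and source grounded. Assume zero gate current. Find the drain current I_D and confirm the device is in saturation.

V_G = V_DD·R_2/(R_1+R_2) = 12×33/89 = 4.45 V. With the source grounded, V_GS = V_G = 4.45 V.
Assume saturation: I_D = (k_n/2)(V_GS − V_t)² = (2.1/2)×(4.45 − 1.6)² = 1.05×2.85² = 8.53 mA.
V_DS = V_DD − I_D·R_D = 12 − 8.53×0.56 = 7.23 V.
Saturation requires V_DS ≥ V_GS − V_t = 2.85 V; 7.23 ≥ 2.85 ✓.

I_D ≈ 8.5 mA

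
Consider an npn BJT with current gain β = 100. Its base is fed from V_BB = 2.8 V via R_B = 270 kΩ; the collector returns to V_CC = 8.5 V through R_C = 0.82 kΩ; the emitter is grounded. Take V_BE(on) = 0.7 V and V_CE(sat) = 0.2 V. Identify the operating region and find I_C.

active; I_C ≈ 0.78 mA

Assume active. Base-emitter loop: I_B = (V_BB − V_BE)/R_B = (2.8 − 0.7)/270 = 0.00778 mA.
I_C = β·I_B = 100×0.00778 = 0.778 mA.
V_CE = V_CC − I_C·R_C = 8.5 − 0.778×0.82 = 7.86 V > V_CE(sat), so the active-region assumption holds.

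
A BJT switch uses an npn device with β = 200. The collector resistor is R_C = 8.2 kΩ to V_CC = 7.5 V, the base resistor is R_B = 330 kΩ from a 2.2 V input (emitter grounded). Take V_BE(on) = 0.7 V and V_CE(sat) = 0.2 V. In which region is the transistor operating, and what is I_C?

Assume active: I_B = (2.2 − 0.7)/330 = 0.00455 mA, giving I_C = β·I_B = 0.909 mA.
But then V_CE = 7.5 − 0.909×8.2 = 0.0455 V < V_CE(sat) = 0.2 V — impossible in the active region.
So the transistor is saturated. With V_CE = 0.2 V, I_C = (V_CC − 0.2)/R_C = 7.3/8.2 = 0.89 mA.
Check: β·I_B = 0.909 mA > I_C = 0.89 mA, confirming saturation.

saturation; I_C ≈ 0.89 mA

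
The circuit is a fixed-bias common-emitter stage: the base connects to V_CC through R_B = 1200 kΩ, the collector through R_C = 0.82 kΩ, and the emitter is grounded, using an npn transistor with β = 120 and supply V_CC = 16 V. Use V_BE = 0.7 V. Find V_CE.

Base loop: V_CC = I_B·R_B + V_BE, so I_B = (16 − 0.7)/1200 kΩ = 0.0128 mA.
In the active region I_C = β·I_B = 120 × 0.0128 = 1.53 mA.
Collector loop: V_CE = V_CC − I_C·R_C = 16 − 1.53×0.82 = 14.7 V.
Since V_CE = 14.7 V > V_CE(sat) ≈ 0.2 V, the transistor is in the active region as assumed.

V_CE ≈ 15 V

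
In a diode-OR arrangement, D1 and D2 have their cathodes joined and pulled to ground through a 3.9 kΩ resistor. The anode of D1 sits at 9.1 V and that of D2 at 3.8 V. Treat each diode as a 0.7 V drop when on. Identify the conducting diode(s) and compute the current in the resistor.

Only D1 conducts; I_R ≈ 2.2 mA

Assume both conduct. Then node N would need to be at both 9.1−0.7 = 8.4 V and 3.8−0.7 = 3.1 V, which is impossible.
Assume only D1 conducts: V_N = 9.1 − 0.7 = 8.4 V, so I_R = 8.4/3.9 = 2.15 mA.
Check D2: its anode-to-cathode voltage is 3.8 − 8.4 = -4.6 V < 0.7 V, so it is off. The assumption is consistent.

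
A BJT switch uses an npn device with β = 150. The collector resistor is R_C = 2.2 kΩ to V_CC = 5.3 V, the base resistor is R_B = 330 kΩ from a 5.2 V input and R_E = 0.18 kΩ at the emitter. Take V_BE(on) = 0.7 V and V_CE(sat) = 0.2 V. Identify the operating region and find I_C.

active; I_C ≈ 1.9 mA

Assume active. Base-emitter loop: I_B = (V_BB − V_BE)/(R_B + (β+1)R_E) = (5.2 − 0.7)/(330 + 151×0.18) = 0.0126 mA.
I_C = β·I_B = 150×0.0126 = 1.89 mA.
V_CE = V_CC − I_C·R_C − I_E·R_E = 5.3 − 1.89×2.2 − 1.9×0.18 = 0.8 V > V_CE(sat), so the active-region assumption holds.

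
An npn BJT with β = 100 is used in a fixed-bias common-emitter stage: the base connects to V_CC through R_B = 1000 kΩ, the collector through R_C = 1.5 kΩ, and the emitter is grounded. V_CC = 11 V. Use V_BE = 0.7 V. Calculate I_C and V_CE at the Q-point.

I_C ≈ 1 mA, V_CE ≈ 9.5 V

Base loop: V_CC = I_B·R_B + V_BE, so I_B = (11 − 0.7)/1000 kΩ = 0.0103 mA.
In the active region I_C = β·I_B = 100 × 0.0103 = 1.03 mA.
Collector loop: V_CE = V_CC − I_C·R_C = 11 − 1.03×1.5 = 9.46 V.
Since V_CE = 9.46 V > V_CE(sat) ≈ 0.2 V, the transistor is in the active region as assumed.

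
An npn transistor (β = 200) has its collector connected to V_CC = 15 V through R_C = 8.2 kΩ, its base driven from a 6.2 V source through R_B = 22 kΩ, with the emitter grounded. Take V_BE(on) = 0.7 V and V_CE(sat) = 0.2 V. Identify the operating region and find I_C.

Assume active: I_B = (6.2 − 0.7)/22 = 0.25 mA, giving I_C = β·I_B = 50 mA.
But then V_CE = 15 − 50×8.2 = -395 V < V_CE(sat) = 0.2 V — impossible in the active region.
So the transistor is saturated. With V_CE = 0.2 V, I_C = (V_CC − 0.2)/R_C = 14.8/8.2 = 1.8 mA.
Check: β·I_B = 50 mA > I_C = 1.8 mA, confirming saturation.

saturation; I_C ≈ 1.8 mA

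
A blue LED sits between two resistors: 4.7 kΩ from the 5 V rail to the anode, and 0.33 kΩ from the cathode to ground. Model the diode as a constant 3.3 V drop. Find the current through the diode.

I ≈ 0.34 mA

The two resistors are in series with the diode, so KVL gives 5 = I·4.7 + 3.3 + I·0.33.
I = (5 − 3.3) / (4.7 + 0.33) kΩ = 1.7 / 5.03 = 0.338 mA.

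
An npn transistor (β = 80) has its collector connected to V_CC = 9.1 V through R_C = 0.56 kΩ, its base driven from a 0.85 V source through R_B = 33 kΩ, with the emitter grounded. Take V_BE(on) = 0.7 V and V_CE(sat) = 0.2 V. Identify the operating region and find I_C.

Assume active. Base-emitter loop: I_B = (V_BB − V_BE)/R_B = (0.85 − 0.7)/33 = 0.00455 mA.
I_C = β·I_B = 80×0.00455 = 0.364 mA.
V_CE = V_CC − I_C·R_C = 9.1 − 0.364×0.56 = 8.9 V > V_CE(sat), so the active-region assumption holds.

active; I_C ≈ 0.36 mA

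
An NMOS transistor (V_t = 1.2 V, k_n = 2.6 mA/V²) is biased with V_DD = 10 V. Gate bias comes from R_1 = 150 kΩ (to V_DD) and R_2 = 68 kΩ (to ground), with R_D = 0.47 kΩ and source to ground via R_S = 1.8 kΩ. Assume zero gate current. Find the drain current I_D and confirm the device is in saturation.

V_G = V_DD·R_2/(R_1+R_2) = 10×68/218 = 3.12 V.
Assume saturation: I_D = (k_n/2)(V_GS − V_t)² with V_GS = V_G − I_D·R_S = 3.12 − 1.8·I_D.
Substituting gives 4.21·I_D² − 9.98·I_D + 4.79 = 0, with roots I_D = 0.668 or 1.7 mA.
The root I_D = 1.7 mA gives V_GS = 0.0558 V ≤ V_t, so take I_D = 0.668 mA.
Then V_GS = 1.92 V and V_DS = V_DD − I_D(R_D+R_S) = 10 − 0.668×2.27 = 8.48 V.
Saturation requires V_DS ≥ V_GS − V_t = 0.717 V; 8.48 ≥ 0.717 ✓.

I_D ≈ 0.67 mA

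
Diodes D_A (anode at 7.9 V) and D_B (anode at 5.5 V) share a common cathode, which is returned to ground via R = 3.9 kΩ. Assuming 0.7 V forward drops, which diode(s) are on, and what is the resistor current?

Only D_A conducts; I_R ≈ 1.8 mA

Assume both conduct. Then node N would need to be at both 7.9−0.7 = 7.2 V and 5.5−0.7 = 4.8 V, which is impossible.
Assume only D_A conducts: V_N = 7.9 − 0.7 = 7.2 V, so I_R = 7.2/3.9 = 1.85 mA.
Check D_B: its anode-to-cathode voltage is 5.5 − 7.2 = -1.7 V < 0.7 V, so it is off. The assumption is consistent.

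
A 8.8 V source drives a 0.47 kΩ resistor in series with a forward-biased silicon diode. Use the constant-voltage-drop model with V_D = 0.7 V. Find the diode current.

KVL around the loop: 8.8 = V_D + I·R = 0.7 + I × 0.47 kΩ.
So I = (8.8 − 0.7) / 0.47 kΩ = 8.1 / 0.47 = 17.2 mA.

I ≈ 17 mA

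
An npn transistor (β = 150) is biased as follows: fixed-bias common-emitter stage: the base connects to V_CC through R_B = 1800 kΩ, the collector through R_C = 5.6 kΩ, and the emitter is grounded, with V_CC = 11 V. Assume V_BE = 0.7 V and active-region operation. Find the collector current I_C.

Base loop: V_CC = I_B·R_B + V_BE, so I_B = (11 − 0.7)/1800 kΩ = 0.00572 mA.
In the active region I_C = β·I_B = 150 × 0.00572 = 0.858 mA.
Collector loop: V_CE = V_CC − I_C·R_C = 11 − 0.858×5.6 = 6.19 V.
Since V_CE = 6.19 V > V_CE(sat) ≈ 0.2 V, the transistor is in the active region as assumed.

I_C ≈ 0.86 mA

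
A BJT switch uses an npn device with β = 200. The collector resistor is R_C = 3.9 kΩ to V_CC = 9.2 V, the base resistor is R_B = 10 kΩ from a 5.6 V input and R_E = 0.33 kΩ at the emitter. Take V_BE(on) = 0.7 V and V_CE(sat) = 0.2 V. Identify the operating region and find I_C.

Assume active: I_B = (5.6 − 0.7)/(10 + 201×0.33) = 0.0642 mA, I_C = β·I_B = 12.8 mA.
Then V_CE = 9.2 − 12.8×3.9 − 12.9×0.33 = -45.1 V < 0.2 V — the active assumption fails.
Re-solve with V_CE = 0.2 V. KCL at the emitter: V_E/R_E = (V_BB−0.7−V_E)/R_B + (V_CC−0.2−V_E)/R_C, giving V_E = 0.826 V.
I_C = (V_CC − 0.2 − V_E)/R_C = (9 − 0.826)/3.9 = 2.1 mA.
Check: I_B = (4.9 − 0.826)/10 = 0.407 mA, and β·I_B = 81.5 mA > I_C, confirming saturation.

saturation; I_C ≈ 2.1 mA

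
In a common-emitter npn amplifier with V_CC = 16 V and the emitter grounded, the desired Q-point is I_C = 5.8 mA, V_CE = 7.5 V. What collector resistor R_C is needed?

Collector loop: V_CC = I_C·R_C + V_CE.
R_C = (V_CC − V_CE)/I_C = (16 − 7.5)/5.8 = 1.47 kΩ.

R_C ≈ 1.5 kΩ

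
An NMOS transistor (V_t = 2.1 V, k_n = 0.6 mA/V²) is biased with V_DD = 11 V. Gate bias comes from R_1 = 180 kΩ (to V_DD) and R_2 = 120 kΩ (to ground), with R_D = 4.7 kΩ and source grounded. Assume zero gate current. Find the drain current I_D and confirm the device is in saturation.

I_D ≈ 1.6 mA

V_G = V_DD·R_2/(R_1+R_2) = 11×120/300 = 4.4 V. With the source grounded, V_GS = V_G = 4.4 V.
Assume saturation: I_D = (k_n/2)(V_GS − V_t)² = (0.6/2)×(4.4 − 2.1)² = 0.3×2.3² = 1.59 mA.
V_DS = V_DD − I_D·R_D = 11 − 1.59×4.7 = 3.54 V.
Saturation requires V_DS ≥ V_GS − V_t = 2.3 V; 3.54 ≥ 2.3 ✓.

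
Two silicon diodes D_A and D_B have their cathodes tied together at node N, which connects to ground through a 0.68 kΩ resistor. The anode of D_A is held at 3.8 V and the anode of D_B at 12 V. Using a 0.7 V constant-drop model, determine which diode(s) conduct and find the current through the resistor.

Only D_B conducts; I_R ≈ 17 mA

Assume both conduct. Then node N would need to be at both 3.8−0.7 = 3.1 V and 12−0.7 = 11.3 V, which is impossible.
Assume only D_B conducts: V_N = 12 − 0.7 = 11.3 V, so I_R = 11.3/0.68 = 16.6 mA.
Check D_A: its anode-to-cathode voltage is 3.8 − 11.3 = -7.5 V < 0.7 V, so it is off. The assumption is consistent.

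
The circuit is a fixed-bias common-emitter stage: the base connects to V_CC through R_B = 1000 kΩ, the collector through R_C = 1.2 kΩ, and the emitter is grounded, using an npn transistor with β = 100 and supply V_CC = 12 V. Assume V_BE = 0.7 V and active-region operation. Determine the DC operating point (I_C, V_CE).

Base loop: V_CC = I_B·R_B + V_BE, so I_B = (12 − 0.7)/1000 kΩ = 0.0113 mA.
In the active region I_C = β·I_B = 100 × 0.0113 = 1.13 mA.
Collector loop: V_CE = V_CC − I_C·R_C = 12 − 1.13×1.2 = 10.6 V.
Since V_CE = 10.6 V > V_CE(sat) ≈ 0.2 V, the transistor is in the active region as assumed.

I_C ≈ 1.1 mA, V_CE ≈ 11 V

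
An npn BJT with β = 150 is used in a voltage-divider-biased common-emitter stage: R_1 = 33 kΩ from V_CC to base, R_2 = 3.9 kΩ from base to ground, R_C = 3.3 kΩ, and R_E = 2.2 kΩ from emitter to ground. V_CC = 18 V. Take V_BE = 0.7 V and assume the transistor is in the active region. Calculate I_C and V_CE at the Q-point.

I_C ≈ 0.54 mA, V_CE ≈ 15 V

Thevenize the base divider: V_Th = V_CC·R_2/(R_1+R_2) = 18×3.9/36.9 = 1.9 V, R_Th = R_1‖R_2 = 3.49 kΩ.
Base-emitter loop: V_Th = I_B·R_Th + V_BE + (β+1)I_B·R_E, so I_B = (1.9 − 0.7) / (3.49 + 151×2.2) = 0.00358 mA.
I_C = β·I_B = 150×0.00358 = 0.537 mA, and I_E = (β+1)I_B = 0.541 mA.
V_CE = V_CC − I_C·R_C − I_E·R_E = 18 − 0.537×3.3 − 0.541×2.2 = 15 V.
V_CE = 15 V > 0.2 V confirms active-region operation.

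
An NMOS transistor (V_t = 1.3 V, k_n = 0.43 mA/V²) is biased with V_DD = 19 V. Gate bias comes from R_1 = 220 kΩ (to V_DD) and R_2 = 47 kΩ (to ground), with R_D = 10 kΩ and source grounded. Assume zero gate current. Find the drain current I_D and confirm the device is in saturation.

V_G = V_DD·R_2/(R_1+R_2) = 19×47/267 = 3.34 V. With the source grounded, V_GS = V_G = 3.34 V.
Assume saturation: I_D = (k_n/2)(V_GS − V_t)² = (0.43/2)×(3.34 − 1.3)² = 0.215×2.04² = 0.899 mA.
V_DS = V_DD − I_D·R_D = 19 − 0.899×10 = 10 V.
Saturation requires V_DS ≥ V_GS − V_t = 2.04 V; 10 ≥ 2.04 ✓.

I_D ≈ 0.9 mA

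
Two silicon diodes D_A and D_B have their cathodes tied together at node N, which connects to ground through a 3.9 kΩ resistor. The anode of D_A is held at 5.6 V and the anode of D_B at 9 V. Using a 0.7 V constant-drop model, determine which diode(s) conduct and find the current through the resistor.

Only D_B conducts; I_R ≈ 2.1 mA

Assume both conduct. Then node N would need to be at both 5.6−0.7 = 4.9 V and 9−0.7 = 8.3 V, which is impossible.
Assume only D_B conducts: V_N = 9 − 0.7 = 8.3 V, so I_R = 8.3/3.9 = 2.13 mA.
Check D_A: its anode-to-cathode voltage is 5.6 − 8.3 = -2.7 V < 0.7 V, so it is off. The assumption is consistent.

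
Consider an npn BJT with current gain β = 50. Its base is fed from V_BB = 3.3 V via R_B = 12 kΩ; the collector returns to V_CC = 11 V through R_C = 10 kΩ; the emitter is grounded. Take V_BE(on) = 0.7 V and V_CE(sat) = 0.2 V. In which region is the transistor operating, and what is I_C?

Assume active: I_B = (3.3 − 0.7)/12 = 0.217 mA, giving I_C = β·I_B = 10.8 mA.
But then V_CE = 11 − 10.8×10 = -97.3 V < V_CE(sat) = 0.2 V — impossible in the active region.
So the transistor is saturated. With V_CE = 0.2 V, I_C = (V_CC − 0.2)/R_C = 10.8/10 = 1.08 mA.
Check: β·I_B = 10.8 mA > I_C = 1.08 mA, confirming saturation.

saturation; I_C ≈ 1.1 mA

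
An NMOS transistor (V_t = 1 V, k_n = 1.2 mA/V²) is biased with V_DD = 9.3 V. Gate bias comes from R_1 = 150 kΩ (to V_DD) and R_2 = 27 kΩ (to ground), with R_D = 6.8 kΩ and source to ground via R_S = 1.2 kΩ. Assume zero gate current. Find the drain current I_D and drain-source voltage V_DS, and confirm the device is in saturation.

V_G = V_DD·R_2/(R_1+R_2) = 9.3×27/177 = 1.42 V.
Assume saturation: I_D = (k_n/2)(V_GS − V_t)² with V_GS = V_G − I_D·R_S = 1.42 − 1.2·I_D.
Substituting gives 0.864·I_D² − 1.6·I_D + 0.105 = 0, with roots I_D = 0.0681 or 1.79 mA.
The root I_D = 1.79 mA gives V_GS = -0.726 V ≤ V_t, so take I_D = 0.0681 mA.
Then V_GS = 1.34 V and V_DS = V_DD − I_D(R_D+R_S) = 9.3 − 0.0681×8 = 8.76 V.
Saturation requires V_DS ≥ V_GS − V_t = 0.337 V; 8.76 ≥ 0.337 ✓.

I_D ≈ 0.068 mA, V_DS ≈ 8.8 V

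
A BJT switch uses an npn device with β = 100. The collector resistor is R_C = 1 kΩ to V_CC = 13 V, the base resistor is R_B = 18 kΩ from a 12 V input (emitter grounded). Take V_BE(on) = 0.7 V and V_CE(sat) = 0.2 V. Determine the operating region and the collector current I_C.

saturation; I_C ≈ 13 mA

Assume active: I_B = (12 − 0.7)/18 = 0.628 mA, giving I_C = β·I_B = 62.8 mA.
But then V_CE = 13 − 62.8×1 = -49.8 V < V_CE(sat) = 0.2 V — impossible in the active region.
So the transistor is saturated. With V_CE = 0.2 V, I_C = (V_CC − 0.2)/R_C = 12.8/1 = 12.8 mA.
Check: β·I_B = 62.8 mA > I_C = 12.8 mA, confirming saturation.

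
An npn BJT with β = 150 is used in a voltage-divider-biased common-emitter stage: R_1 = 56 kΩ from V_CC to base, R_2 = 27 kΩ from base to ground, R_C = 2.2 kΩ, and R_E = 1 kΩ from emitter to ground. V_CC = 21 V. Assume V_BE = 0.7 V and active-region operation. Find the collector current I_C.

I_C ≈ 5.4 mA

Thevenize the base divider: V_Th = V_CC·R_2/(R_1+R_2) = 21×27/83 = 6.83 V, R_Th = R_1‖R_2 = 18.2 kΩ.
Base-emitter loop: V_Th = I_B·R_Th + V_BE + (β+1)I_B·R_E, so I_B = (6.83 − 0.7) / (18.2 + 151×1) = 0.0362 mA.
I_C = β·I_B = 150×0.0362 = 5.44 mA, and I_E = (β+1)I_B = 5.47 mA.
V_CE = V_CC − I_C·R_C − I_E·R_E = 21 − 5.44×2.2 − 5.47×1 = 3.57 V.
V_CE = 3.57 V > 0.2 V confirms active-region operation.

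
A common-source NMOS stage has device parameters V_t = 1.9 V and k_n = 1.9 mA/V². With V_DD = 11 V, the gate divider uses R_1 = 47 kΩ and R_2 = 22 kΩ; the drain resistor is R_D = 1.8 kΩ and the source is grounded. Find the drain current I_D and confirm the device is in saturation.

I_D ≈ 2.5 mA

V_G = V_DD·R_2/(R_1+R_2) = 11×22/69 = 3.51 V. With the source grounded, V_GS = V_G = 3.51 V.
Assume saturation: I_D = (k_n/2)(V_GS − V_t)² = (1.9/2)×(3.51 − 1.9)² = 0.95×1.61² = 2.45 mA.
V_DS = V_DD − I_D·R_D = 11 − 2.45×1.8 = 6.58 V.
Saturation requires V_DS ≥ V_GS − V_t = 1.61 V; 6.58 ≥ 1.61 ✓.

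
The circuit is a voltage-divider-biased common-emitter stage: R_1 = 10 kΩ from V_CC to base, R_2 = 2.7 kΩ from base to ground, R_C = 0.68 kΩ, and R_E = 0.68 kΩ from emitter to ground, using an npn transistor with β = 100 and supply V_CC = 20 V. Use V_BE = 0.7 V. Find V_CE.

Thevenize the base divider: V_Th = V_CC·R_2/(R_1+R_2) = 20×2.7/12.7 = 4.25 V, R_Th = R_1‖R_2 = 2.13 kΩ.
Base-emitter loop: V_Th = I_B·R_Th + V_BE + (β+1)I_B·R_E, so I_B = (4.25 − 0.7) / (2.13 + 101×0.68) = 0.0502 mA.
I_C = β·I_B = 100×0.0502 = 5.02 mA, and I_E = (β+1)I_B = 5.07 mA.
V_CE = V_CC − I_C·R_C − I_E·R_E = 20 − 5.02×0.68 − 5.07×0.68 = 13.1 V.
V_CE = 13.1 V > 0.2 V confirms active-region operation.

V_CE ≈ 13 V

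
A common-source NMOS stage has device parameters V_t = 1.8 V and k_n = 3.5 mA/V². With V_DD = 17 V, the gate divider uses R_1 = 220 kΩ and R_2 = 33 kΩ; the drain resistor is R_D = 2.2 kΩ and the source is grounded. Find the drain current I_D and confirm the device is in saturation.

V_G = V_DD·R_2/(R_1+R_2) = 17×33/253 = 2.22 V. With the source grounded, V_GS = V_G = 2.22 V.
Assume saturation: I_D = (k_n/2)(V_GS − V_t)² = (3.5/2)×(2.22 − 1.8)² = 1.75×0.417² = 0.305 mA.
V_DS = V_DD − I_D·R_D = 17 − 0.305×2.2 = 16.3 V.
Saturation requires V_DS ≥ V_GS − V_t = 0.417 V; 16.3 ≥ 0.417 ✓.

I_D ≈ 0.3 mA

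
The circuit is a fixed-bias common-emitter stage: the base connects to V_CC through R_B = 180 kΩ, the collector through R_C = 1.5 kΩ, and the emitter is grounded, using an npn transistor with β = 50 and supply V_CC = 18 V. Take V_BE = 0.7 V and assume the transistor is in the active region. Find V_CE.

Base loop: V_CC = I_B·R_B + V_BE, so I_B = (18 − 0.7)/180 kΩ = 0.0961 mA.
In the active region I_C = β·I_B = 50 × 0.0961 = 4.81 mA.
Collector loop: V_CE = V_CC − I_C·R_C = 18 − 4.81×1.5 = 10.8 V.
Since V_CE = 10.8 V > V_CE(sat) ≈ 0.2 V, the transistor is in the active region as assumed.

V_CE ≈ 11 V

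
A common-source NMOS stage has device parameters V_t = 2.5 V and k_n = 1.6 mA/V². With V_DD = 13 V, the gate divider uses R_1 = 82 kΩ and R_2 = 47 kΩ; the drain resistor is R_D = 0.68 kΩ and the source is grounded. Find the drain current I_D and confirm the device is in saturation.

V_G = V_DD·R_2/(R_1+R_2) = 13×47/129 = 4.74 V. With the source grounded, V_GS = V_G = 4.74 V.
Assume saturation: I_D = (k_n/2)(V_GS − V_t)² = (1.6/2)×(4.74 − 2.5)² = 0.8×2.24² = 4 mA.
V_DS = V_DD − I_D·R_D = 13 − 4×0.68 = 10.3 V.
Saturation requires V_DS ≥ V_GS − V_t = 2.24 V; 10.3 ≥ 2.24 ✓.

I_D ≈ 4 mA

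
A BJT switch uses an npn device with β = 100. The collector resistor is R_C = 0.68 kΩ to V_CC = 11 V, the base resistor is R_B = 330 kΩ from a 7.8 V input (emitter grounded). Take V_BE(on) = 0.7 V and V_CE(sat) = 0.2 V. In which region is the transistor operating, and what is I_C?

active; I_C ≈ 2.2 mA

Assume active. Base-emitter loop: I_B = (V_BB − V_BE)/R_B = (7.8 − 0.7)/330 = 0.0215 mA.
I_C = β·I_B = 100×0.0215 = 2.15 mA.
V_CE = V_CC − I_C·R_C = 11 − 2.15×0.68 = 9.54 V > V_CE(sat), so the active-region assumption holds.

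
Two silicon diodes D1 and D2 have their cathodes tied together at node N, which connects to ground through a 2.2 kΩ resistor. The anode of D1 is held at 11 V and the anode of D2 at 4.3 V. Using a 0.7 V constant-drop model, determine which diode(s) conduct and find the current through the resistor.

Assume both conduct. Then node N would need to be at both 11−0.7 = 10.3 V and 4.3−0.7 = 3.6 V, which is impossible.
Assume only D1 conducts: V_N = 11 − 0.7 = 10.3 V, so I_R = 10.3/2.2 = 4.68 mA.
Check D2: its anode-to-cathode voltage is 4.3 − 10.3 = -6 V < 0.7 V, so it is off. The assumption is consistent.

Only D1 conducts; I_R ≈ 4.7 mA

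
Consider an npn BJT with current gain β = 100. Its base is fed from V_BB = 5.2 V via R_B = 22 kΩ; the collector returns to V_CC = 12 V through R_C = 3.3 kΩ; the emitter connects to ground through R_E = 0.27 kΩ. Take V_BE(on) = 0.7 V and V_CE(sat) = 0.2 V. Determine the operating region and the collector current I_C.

Assume active: I_B = (5.2 − 0.7)/(22 + 101×0.27) = 0.0913 mA, I_C = β·I_B = 9.13 mA.
Then V_CE = 12 − 9.13×3.3 − 9.22×0.27 = -20.6 V < 0.2 V — the active assumption fails.
Re-solve with V_CE = 0.2 V. KCL at the emitter: V_E/R_E = (V_BB−0.7−V_E)/R_B + (V_CC−0.2−V_E)/R_C, giving V_E = 0.933 V.
I_C = (V_CC − 0.2 − V_E)/R_C = (11.8 − 0.933)/3.3 = 3.29 mA.
Check: I_B = (4.5 − 0.933)/22 = 0.162 mA, and β·I_B = 16.2 mA > I_C, confirming saturation.

saturation; I_C ≈ 3.3 mA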